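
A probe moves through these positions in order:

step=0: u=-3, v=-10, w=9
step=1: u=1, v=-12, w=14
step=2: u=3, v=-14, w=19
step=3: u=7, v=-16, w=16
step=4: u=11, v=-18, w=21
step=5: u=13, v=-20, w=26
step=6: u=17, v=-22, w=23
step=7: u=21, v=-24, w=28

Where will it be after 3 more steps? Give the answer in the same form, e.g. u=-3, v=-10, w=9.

Differencing gives (+4, -2, +5), (+2, -2, +5), (+4, -2, -3), (+4, -2, +5), (+2, -2, +5), (+4, -2, -3), (+4, -2, +5). This is the pattern (+4, -2, +5), (+2, -2, +5), (+4, -2, -3) repeated.
step 8: apply (+2, -2, +5) → u=23, v=-26, w=33
step 9: apply (+4, -2, -3) → u=27, v=-28, w=30
step 10: apply (+4, -2, +5) → u=31, v=-30, w=35

u=31, v=-30, w=35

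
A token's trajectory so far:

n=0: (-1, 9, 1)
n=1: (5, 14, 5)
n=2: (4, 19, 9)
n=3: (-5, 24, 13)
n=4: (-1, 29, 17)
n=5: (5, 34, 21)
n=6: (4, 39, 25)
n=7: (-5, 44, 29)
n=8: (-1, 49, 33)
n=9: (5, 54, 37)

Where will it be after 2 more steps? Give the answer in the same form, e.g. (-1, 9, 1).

The first coordinate repeats the cycle [-1, 5, 4, -5] with period 4; step 11 mod 4 = 3, giving -5.
The second coordinate changes by +5 each step, so at step 11 it is 9 + 11·(5) = 64.
The third coordinate changes by +4 each step, so at step 11 it is 1 + 11·(4) = 45.

(-5, 64, 45)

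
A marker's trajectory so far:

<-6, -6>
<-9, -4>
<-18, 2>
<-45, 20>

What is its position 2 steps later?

Step-to-step displacements: <-3, +2>, <-9, +6>, <-27, +18>; each is 3× the previous.
step 4: <-45, 20> + <-81, +54> → <-126, 74>
step 5: <-126, 74> + <-243, +162> → <-369, 236>

<-369, 236>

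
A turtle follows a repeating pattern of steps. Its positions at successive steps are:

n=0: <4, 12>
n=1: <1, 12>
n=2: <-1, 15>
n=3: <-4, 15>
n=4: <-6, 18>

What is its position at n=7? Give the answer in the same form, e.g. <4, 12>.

<-14, 21>

Step-to-step displacements: <-3, +0>, <-2, +3>, <-3, +0>, <-2, +3> — a repeating cycle of length 2.
step 5: apply <-3, +0> → <-9, 18>
step 6: apply <-2, +3> → <-11, 21>
step 7: apply <-3, +0> → <-14, 21>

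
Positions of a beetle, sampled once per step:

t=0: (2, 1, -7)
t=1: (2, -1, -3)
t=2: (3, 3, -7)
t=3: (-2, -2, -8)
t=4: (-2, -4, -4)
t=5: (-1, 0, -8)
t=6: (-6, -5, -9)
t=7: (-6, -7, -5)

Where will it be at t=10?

Differencing gives (+0, -2, +4), (+1, +4, -4), (-5, -5, -1), (+0, -2, +4), (+1, +4, -4), (-5, -5, -1), (+0, -2, +4). This is the pattern (+0, -2, +4), (+1, +4, -4), (-5, -5, -1) repeated.
step 8: apply (+1, +4, -4) → (-5, -3, -9)
step 9: apply (-5, -5, -1) → (-10, -8, -10)
step 10: apply (+0, -2, +4) → (-10, -10, -6)

(-10, -10, -6)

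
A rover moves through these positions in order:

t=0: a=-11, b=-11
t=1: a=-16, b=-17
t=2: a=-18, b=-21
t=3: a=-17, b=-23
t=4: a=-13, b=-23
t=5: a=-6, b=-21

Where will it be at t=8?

a=33, b=-3

Successive displacements: (-5, -6), (-2, -4), (+1, -2), (+4, +0), (+7, +2) — each changes by (+3, +2).
step 6: a=-6, b=-21 + (+10, +4) → a=4, b=-17
step 7: a=4, b=-17 + (+13, +6) → a=17, b=-11
step 8: a=17, b=-11 + (+16, +8) → a=33, b=-3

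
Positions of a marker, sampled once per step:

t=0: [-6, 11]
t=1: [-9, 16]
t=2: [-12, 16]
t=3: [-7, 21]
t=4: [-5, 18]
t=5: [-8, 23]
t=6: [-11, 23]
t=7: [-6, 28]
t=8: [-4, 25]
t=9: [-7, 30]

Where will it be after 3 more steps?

[-3, 32]

Differencing gives [-3, +5], [-3, +0], [+5, +5], [+2, -3], [-3, +5], [-3, +0], [+5, +5], [+2, -3], [-3, +5]. This is the pattern [-3, +5], [-3, +0], [+5, +5], [+2, -3] repeated.
step 10: apply [-3, +0] → [-10, 30]
step 11: apply [+5, +5] → [-5, 35]
step 12: apply [+2, -3] → [-3, 32]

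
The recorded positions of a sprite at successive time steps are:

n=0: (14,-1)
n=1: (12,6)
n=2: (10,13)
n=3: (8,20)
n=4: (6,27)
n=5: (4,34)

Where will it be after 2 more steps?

(0,48)

Each step adds (-2,+7) to the position.
step 6: (4,34) + (-2,+7) → (2,41)
step 7: (2,41) + (-2,+7) → (0,48)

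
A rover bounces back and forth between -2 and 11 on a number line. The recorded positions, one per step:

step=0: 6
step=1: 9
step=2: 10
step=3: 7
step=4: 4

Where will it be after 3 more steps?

1

The value travels 3 per step and bounces off the walls at -2 and 11.
  step 5: 4 → 1
  step 6: 1 → -2
  step 7: -2 → 1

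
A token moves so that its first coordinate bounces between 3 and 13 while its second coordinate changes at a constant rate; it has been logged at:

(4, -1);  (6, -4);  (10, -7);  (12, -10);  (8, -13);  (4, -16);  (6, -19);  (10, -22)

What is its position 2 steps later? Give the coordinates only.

The first coordinate travels 4 per step and bounces off the walls at 3 and 13.
  step 8: 10 → 12
  step 9: 12 → 8
The second coordinate changes by -3 each step: at step 9 it is -28.

(8, -28)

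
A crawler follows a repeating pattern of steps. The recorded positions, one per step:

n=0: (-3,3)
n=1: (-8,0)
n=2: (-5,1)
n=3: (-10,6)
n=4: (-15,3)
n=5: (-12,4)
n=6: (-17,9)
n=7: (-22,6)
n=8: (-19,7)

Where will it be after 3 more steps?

The moves between consecutive positions are (-5,-3), (+3,+1), (-5,+5), (-5,-3), (+3,+1), (-5,+5), (-5,-3), (+3,+1); they repeat the 3-cycle [(-5,-3), (+3,+1), (-5,+5)].
step 9: apply (-5,+5) → (-24,12)
step 10: apply (-5,-3) → (-29,9)
step 11: apply (+3,+1) → (-26,10)

(-26,10)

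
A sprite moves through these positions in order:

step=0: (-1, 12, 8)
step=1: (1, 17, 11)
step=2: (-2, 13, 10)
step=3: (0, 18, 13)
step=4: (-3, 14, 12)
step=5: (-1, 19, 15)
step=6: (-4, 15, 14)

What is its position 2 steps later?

(-5, 16, 16)

Step-to-step displacements: (+2, +5, +3), (-3, -4, -1), (+2, +5, +3), (-3, -4, -1), (+2, +5, +3), (-3, -4, -1) — a repeating cycle of length 2.
step 7: apply (+2, +5, +3) → (-2, 20, 17)
step 8: apply (-3, -4, -1) → (-5, 16, 16)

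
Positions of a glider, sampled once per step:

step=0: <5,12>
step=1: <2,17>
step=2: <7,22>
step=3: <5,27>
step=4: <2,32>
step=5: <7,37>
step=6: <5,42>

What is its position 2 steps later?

<7,52>

First: cycles through 5, 2, 7 every 3 steps. Step 8 lands at position 2 of the cycle → 7.
Second: linear, +5 per step → 52 at step 8.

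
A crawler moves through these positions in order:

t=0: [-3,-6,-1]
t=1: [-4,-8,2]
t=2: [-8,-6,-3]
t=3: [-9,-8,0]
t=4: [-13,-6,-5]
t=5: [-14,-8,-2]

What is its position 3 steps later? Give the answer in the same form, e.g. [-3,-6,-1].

Step-to-step displacements: [-1,-2,+3], [-4,+2,-5], [-1,-2,+3], [-4,+2,-5], [-1,-2,+3] — a repeating cycle of length 2.
step 6: apply [-4,+2,-5] → [-18,-6,-7]
step 7: apply [-1,-2,+3] → [-19,-8,-4]
step 8: apply [-4,+2,-5] → [-23,-6,-9]

[-23,-6,-9]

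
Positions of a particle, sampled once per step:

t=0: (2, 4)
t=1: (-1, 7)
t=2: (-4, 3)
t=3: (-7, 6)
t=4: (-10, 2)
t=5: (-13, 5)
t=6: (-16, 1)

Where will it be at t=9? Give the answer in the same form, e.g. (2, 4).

(-25, 3)

The moves between consecutive positions are (-3, +3), (-3, -4), (-3, +3), (-3, -4), (-3, +3), (-3, -4); they repeat the 2-cycle [(-3, +3), (-3, -4)].
step 7: apply (-3, +3) → (-19, 4)
step 8: apply (-3, -4) → (-22, 0)
step 9: apply (-3, +3) → (-25, 3)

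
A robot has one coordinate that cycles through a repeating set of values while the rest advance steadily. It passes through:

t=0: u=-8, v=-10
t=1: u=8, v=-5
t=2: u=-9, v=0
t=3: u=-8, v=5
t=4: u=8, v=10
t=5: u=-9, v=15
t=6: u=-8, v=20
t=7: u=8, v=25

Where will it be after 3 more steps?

U: cycles through -8, 8, -9 every 3 steps. Step 10 lands at position 1 of the cycle → 8.
V: linear, +5 per step → 40 at step 10.

u=8, v=40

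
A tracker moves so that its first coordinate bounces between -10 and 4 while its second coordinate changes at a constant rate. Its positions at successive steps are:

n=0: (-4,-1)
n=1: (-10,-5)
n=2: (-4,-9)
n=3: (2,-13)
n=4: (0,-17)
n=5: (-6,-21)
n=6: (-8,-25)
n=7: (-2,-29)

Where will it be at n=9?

The first coordinate reflects between -10 and 4, moving 6 per step.
  step 8: -2 → 4
  step 9: 4 → -2
The second coordinate changes by -4 each step: at step 9 it is -37.

(-2,-37)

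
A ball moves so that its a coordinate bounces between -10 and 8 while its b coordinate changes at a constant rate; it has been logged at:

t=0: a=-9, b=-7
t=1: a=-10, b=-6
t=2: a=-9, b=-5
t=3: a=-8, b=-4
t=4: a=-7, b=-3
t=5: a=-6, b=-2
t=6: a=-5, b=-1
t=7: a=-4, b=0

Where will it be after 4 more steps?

a=0, b=4

The a coordinate reflects between -10 and 8, moving 1 per step.
  step 8: -4 → -3
  step 9: -3 → -2
  step 10: -2 → -1
  step 11: -1 → 0
The b coordinate changes by +1 each step: at step 11 it is 4.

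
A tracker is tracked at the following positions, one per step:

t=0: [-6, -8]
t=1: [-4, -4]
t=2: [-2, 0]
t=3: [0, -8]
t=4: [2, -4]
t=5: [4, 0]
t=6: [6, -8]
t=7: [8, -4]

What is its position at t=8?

[10, 0]

The first coordinate changes by +2 each step, so at step 8 it is -6 + 8·(2) = 10.
The second coordinate repeats the cycle [-8, -4, 0] with period 3; step 8 mod 3 = 2, giving 0.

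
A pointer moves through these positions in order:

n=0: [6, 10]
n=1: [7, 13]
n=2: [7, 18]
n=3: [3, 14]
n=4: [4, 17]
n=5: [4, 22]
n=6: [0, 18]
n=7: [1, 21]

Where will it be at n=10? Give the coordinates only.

Step-to-step displacements: [+1, +3], [+0, +5], [-4, -4], [+1, +3], [+0, +5], [-4, -4], [+1, +3] — a repeating cycle of length 3.
step 8: apply [+0, +5] → [1, 26]
step 9: apply [-4, -4] → [-3, 22]
step 10: apply [+1, +3] → [-2, 25]

[-2, 25]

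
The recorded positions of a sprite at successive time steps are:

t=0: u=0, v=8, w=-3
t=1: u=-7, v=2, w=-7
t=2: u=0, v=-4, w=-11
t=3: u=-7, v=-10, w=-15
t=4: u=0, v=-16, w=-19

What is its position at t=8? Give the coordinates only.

The u coordinate repeats the cycle [0, -7] with period 2; step 8 mod 2 = 0, giving 0.
The v coordinate changes by -6 each step, so at step 8 it is 8 + 8·(-6) = -40.
The w coordinate changes by -4 each step, so at step 8 it is -3 + 8·(-4) = -35.

u=0, v=-40, w=-35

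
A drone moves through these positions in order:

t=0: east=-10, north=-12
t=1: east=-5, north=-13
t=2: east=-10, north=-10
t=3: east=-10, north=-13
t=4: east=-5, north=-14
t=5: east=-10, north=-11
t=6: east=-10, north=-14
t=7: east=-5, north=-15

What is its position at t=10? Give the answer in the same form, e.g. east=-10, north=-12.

Differencing gives (+5, -1), (-5, +3), (+0, -3), (+5, -1), (-5, +3), (+0, -3), (+5, -1). This is the pattern (+5, -1), (-5, +3), (+0, -3) repeated.
step 8: apply (-5, +3) → east=-10, north=-12
step 9: apply (+0, -3) → east=-10, north=-15
step 10: apply (+5, -1) → east=-5, north=-16

east=-5, north=-16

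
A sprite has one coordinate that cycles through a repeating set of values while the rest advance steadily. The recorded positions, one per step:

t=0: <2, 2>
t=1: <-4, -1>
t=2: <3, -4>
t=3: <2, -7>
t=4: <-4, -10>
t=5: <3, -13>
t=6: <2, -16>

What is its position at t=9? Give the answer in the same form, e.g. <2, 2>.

The first coordinate repeats the cycle [2, -4, 3] with period 3; step 9 mod 3 = 0, giving 2.
The second coordinate changes by -3 each step, so at step 9 it is 2 + 9·(-3) = -25.

<2, -25>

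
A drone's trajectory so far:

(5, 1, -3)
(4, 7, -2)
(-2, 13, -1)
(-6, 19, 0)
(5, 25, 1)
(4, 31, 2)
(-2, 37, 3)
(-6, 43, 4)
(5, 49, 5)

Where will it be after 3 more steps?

The first coordinate repeats the cycle [5, 4, -2, -6] with period 4; step 11 mod 4 = 3, giving -6.
The second coordinate changes by +6 each step, so at step 11 it is 1 + 11·(6) = 67.
The third coordinate changes by +1 each step, so at step 11 it is -3 + 11·(1) = 8.

(-6, 67, 8)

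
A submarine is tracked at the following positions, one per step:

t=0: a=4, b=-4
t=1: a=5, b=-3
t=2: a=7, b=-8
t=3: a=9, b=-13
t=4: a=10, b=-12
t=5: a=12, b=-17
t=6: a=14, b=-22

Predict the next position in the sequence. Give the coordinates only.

a=15, b=-21

The moves between consecutive positions are (+1, +1), (+2, -5), (+2, -5), (+1, +1), (+2, -5), (+2, -5); they repeat the 3-cycle [(+1, +1), (+2, -5), (+2, -5)].
step 7: apply (+1, +1) → a=15, b=-21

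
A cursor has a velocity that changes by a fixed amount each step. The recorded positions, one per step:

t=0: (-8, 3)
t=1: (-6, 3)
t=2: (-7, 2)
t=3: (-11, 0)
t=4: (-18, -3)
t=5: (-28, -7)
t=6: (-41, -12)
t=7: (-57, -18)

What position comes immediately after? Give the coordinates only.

(-76, -25)

Successive displacements: (+2, +0), (-1, -1), (-4, -2), (-7, -3), (-10, -4), (-13, -5), (-16, -6) — each changes by (-3, -1).
step 8: (-57, -18) + (-19, -7) → (-76, -25)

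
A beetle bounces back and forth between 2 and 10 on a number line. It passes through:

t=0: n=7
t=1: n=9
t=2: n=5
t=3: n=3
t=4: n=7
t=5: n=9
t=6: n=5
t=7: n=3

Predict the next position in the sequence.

The value travels 4 per step and bounces off the walls at 2 and 10.
  step 8: 3 → 7

n=7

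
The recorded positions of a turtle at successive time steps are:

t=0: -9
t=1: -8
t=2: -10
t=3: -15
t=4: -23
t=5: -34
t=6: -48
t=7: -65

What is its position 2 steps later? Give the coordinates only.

Successive displacements: +1, -2, -5, -8, -11, -14, -17 — each changes by -3.
step 8: -65 − 20 → -85
step 9: -85 − 23 → -108

-108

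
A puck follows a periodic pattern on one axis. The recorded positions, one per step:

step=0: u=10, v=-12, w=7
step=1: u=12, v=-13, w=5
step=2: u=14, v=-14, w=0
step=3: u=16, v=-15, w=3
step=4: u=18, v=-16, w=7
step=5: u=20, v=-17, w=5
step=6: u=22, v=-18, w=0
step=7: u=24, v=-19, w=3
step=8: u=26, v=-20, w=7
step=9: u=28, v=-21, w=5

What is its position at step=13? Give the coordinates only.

The u coordinate changes by +2 each step, so at step 13 it is 10 + 13·(2) = 36.
The v coordinate changes by -1 each step, so at step 13 it is -12 + 13·(-1) = -25.
The w coordinate repeats the cycle [7, 5, 0, 3] with period 4; step 13 mod 4 = 1, giving 5.

u=36, v=-25, w=5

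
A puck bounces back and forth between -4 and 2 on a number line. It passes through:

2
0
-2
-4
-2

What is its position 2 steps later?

2

The value travels 2 per step and bounces off the walls at -4 and 2.
  step 5: -2 → 0
  step 6: 0 → 2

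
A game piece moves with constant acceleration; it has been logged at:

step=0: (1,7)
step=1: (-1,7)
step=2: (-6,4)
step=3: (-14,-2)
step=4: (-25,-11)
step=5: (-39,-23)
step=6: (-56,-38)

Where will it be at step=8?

Successive displacements: (-2,+0), (-5,-3), (-8,-6), (-11,-9), (-14,-12), (-17,-15) — each changes by (-3,-3).
step 7: (-56,-38) + (-20,-18) → (-76,-56)
step 8: (-76,-56) + (-23,-21) → (-99,-77)

(-99,-77)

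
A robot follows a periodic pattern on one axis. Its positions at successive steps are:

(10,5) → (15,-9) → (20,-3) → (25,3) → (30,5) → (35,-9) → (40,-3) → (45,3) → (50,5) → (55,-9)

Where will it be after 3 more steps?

First: linear, +5 per step → 70 at step 12.
Second: cycles through 5, -9, -3, 3 every 4 steps. Step 12 lands at position 0 of the cycle → 5.

(70,5)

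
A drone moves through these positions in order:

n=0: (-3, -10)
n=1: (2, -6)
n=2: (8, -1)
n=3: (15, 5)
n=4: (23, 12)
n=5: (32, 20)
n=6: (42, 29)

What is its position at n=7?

Successive displacements: (+5, +4), (+6, +5), (+7, +6), (+8, +7), (+9, +8), (+10, +9) — each changes by (+1, +1).
step 7: (42, 29) + (+11, +10) → (53, 39)

(53, 39)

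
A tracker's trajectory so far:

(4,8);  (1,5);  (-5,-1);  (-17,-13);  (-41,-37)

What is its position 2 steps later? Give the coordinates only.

(-185,-181)

Consecutive displacements (-3,-3), (-6,-6), (-12,-12), (-24,-24) scale by a factor of 2 each step.
step 5: (-41,-37) + (-48,-48) → (-89,-85)
step 6: (-89,-85) + (-96,-96) → (-185,-181)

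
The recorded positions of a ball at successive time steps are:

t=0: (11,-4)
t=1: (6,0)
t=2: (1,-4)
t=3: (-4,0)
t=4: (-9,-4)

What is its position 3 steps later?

The first coordinate changes by -5 each step, so at step 7 it is 11 + 7·(-5) = -24.
The second coordinate repeats the cycle [-4, 0] with period 2; step 7 mod 2 = 1, giving 0.

(-24,0)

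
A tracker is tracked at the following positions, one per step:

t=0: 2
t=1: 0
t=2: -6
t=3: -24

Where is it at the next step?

-78

Consecutive displacements -2, -6, -18 scale by a factor of 3 each step.
step 4: -24 − 54 → -78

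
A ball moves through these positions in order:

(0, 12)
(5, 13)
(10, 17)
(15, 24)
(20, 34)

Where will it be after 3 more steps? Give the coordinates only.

Taking differences between consecutive positions: (+5, +1), (+5, +4), (+5, +7), (+5, +10). These grow by (+0, +3) each step.
step 5: (20, 34) + (+5, +13) → (25, 47)
step 6: (25, 47) + (+5, +16) → (30, 63)
step 7: (30, 63) + (+5, +19) → (35, 82)

(35, 82)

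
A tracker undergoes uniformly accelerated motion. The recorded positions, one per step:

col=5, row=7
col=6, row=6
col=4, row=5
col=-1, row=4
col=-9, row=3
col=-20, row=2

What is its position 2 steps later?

Successive displacements: (+1, -1), (-2, -1), (-5, -1), (-8, -1), (-11, -1) — each changes by (-3, +0).
step 6: col=-20, row=2 + (-14, -1) → col=-34, row=1
step 7: col=-34, row=1 + (-17, -1) → col=-51, row=0

col=-51, row=0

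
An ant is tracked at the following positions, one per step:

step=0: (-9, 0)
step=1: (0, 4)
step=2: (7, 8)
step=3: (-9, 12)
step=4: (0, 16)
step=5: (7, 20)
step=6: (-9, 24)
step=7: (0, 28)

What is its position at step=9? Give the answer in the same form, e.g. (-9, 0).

The first coordinate repeats the cycle [-9, 0, 7] with period 3; step 9 mod 3 = 0, giving -9.
The second coordinate changes by +4 each step, so at step 9 it is 0 + 9·(4) = 36.

(-9, 36)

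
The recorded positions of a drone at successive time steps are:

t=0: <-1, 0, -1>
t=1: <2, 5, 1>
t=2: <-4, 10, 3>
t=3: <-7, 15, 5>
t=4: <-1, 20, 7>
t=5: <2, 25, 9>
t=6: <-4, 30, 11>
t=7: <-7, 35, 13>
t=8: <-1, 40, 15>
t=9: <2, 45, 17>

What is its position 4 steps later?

The first coordinate repeats the cycle [-1, 2, -4, -7] with period 4; step 13 mod 4 = 1, giving 2.
The second coordinate changes by +5 each step, so at step 13 it is 0 + 13·(5) = 65.
The third coordinate changes by +2 each step, so at step 13 it is -1 + 13·(2) = 25.

<2, 65, 25>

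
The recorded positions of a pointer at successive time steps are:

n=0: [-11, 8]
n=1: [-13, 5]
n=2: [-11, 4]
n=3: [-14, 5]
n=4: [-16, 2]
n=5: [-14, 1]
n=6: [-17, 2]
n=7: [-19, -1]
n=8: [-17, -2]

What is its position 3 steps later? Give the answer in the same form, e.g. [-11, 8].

The moves between consecutive positions are [-2, -3], [+2, -1], [-3, +1], [-2, -3], [+2, -1], [-3, +1], [-2, -3], [+2, -1]; they repeat the 3-cycle [[-2, -3], [+2, -1], [-3, +1]].
step 9: apply [-3, +1] → [-20, -1]
step 10: apply [-2, -3] → [-22, -4]
step 11: apply [+2, -1] → [-20, -5]

[-20, -5]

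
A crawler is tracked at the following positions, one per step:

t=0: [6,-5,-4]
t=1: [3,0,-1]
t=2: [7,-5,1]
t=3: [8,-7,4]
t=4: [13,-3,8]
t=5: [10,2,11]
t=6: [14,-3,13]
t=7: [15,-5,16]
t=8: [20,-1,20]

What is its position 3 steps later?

[22,-3,28]

Step-to-step displacements: [-3,+5,+3], [+4,-5,+2], [+1,-2,+3], [+5,+4,+4], [-3,+5,+3], [+4,-5,+2], [+1,-2,+3], [+5,+4,+4] — a repeating cycle of length 4.
step 9: apply [-3,+5,+3] → [17,4,23]
step 10: apply [+4,-5,+2] → [21,-1,25]
step 11: apply [+1,-2,+3] → [22,-3,28]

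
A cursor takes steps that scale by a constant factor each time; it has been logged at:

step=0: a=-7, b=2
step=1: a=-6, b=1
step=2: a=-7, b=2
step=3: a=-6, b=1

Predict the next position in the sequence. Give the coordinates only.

Step-to-step displacements: (+1,-1), (-1,+1), (+1,-1); each is -1× the previous.
step 4: a=-6, b=1 + (-1,+1) → a=-7, b=2

a=-7, b=2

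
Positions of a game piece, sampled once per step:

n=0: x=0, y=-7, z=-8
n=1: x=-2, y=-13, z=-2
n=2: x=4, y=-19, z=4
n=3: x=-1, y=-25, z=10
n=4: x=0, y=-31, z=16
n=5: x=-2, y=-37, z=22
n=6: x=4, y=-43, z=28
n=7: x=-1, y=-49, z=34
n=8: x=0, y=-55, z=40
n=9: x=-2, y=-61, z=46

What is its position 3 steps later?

X: cycles through 0, -2, 4, -1 every 4 steps. Step 12 lands at position 0 of the cycle → 0.
Y: linear, -6 per step → -79 at step 12.
Z: linear, +6 per step → 64 at step 12.

x=0, y=-79, z=64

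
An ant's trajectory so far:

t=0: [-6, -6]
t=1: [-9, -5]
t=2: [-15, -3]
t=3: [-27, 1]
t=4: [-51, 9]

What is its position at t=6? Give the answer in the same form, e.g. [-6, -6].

Consecutive displacements [-3, +1], [-6, +2], [-12, +4], [-24, +8] scale by a factor of 2 each step.
step 5: [-51, 9] + [-48, +16] → [-99, 25]
step 6: [-99, 25] + [-96, +32] → [-195, 57]

[-195, 57]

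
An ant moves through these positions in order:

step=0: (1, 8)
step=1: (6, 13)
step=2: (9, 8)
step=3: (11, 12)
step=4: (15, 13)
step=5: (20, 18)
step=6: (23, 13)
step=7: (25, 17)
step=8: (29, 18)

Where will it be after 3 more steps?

The moves between consecutive positions are (+5, +5), (+3, -5), (+2, +4), (+4, +1), (+5, +5), (+3, -5), (+2, +4), (+4, +1); they repeat the 4-cycle [(+5, +5), (+3, -5), (+2, +4), (+4, +1)].
step 9: apply (+5, +5) → (34, 23)
step 10: apply (+3, -5) → (37, 18)
step 11: apply (+2, +4) → (39, 22)

(39, 22)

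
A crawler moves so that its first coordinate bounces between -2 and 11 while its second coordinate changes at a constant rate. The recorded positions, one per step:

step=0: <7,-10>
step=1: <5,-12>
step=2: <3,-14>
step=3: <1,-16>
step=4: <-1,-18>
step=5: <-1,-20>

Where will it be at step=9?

The first coordinate reflects between -2 and 11, moving 2 per step.
  step 6: -1 → 1
  step 7: 1 → 3
  step 8: 3 → 5
  step 9: 5 → 7
The second coordinate changes by -2 each step: at step 9 it is -28.

<7,-28>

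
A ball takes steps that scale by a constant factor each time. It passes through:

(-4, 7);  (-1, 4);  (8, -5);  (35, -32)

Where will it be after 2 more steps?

(359, -356)

Consecutive displacements (+3, -3), (+9, -9), (+27, -27) scale by a factor of 3 each step.
step 4: (35, -32) + (+81, -81) → (116, -113)
step 5: (116, -113) + (+243, -243) → (359, -356)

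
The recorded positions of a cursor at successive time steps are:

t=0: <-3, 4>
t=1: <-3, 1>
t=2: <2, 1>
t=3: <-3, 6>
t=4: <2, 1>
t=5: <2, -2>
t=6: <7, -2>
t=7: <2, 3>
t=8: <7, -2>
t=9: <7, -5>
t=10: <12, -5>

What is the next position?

Differencing gives <+0, -3>, <+5, +0>, <-5, +5>, <+5, -5>, <+0, -3>, <+5, +0>, <-5, +5>, <+5, -5>, <+0, -3>, <+5, +0>. This is the pattern <+0, -3>, <+5, +0>, <-5, +5>, <+5, -5> repeated.
step 11: apply <-5, +5> → <7, 0>

<7, 0>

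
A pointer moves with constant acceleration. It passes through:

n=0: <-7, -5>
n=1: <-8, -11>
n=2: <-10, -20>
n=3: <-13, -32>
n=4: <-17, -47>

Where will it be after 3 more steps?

<-35, -110>

First differences are <-1, -6>, <-2, -9>, <-3, -12>, <-4, -15>; their common second difference is <-1, -3> (constant acceleration).
step 5: <-17, -47> + <-5, -18> → <-22, -65>
step 6: <-22, -65> + <-6, -21> → <-28, -86>
step 7: <-28, -86> + <-7, -24> → <-35, -110>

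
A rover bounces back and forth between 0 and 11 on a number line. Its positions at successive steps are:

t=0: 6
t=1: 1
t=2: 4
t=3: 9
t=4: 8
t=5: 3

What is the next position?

2

The value reflects between 0 and 11, moving 5 per step.
  step 6: 3 → 2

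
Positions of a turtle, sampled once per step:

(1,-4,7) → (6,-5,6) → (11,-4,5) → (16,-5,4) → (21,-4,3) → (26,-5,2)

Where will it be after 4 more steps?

First: linear, +5 per step → 46 at step 9.
Second: cycles through -4, -5 every 2 steps. Step 9 lands at position 1 of the cycle → -5.
Third: linear, -1 per step → -2 at step 9.

(46,-5,-2)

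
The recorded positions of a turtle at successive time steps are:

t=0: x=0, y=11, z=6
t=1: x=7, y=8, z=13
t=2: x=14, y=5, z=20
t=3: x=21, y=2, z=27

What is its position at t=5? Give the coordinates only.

x=35, y=-4, z=41

Each step adds (+7, -3, +7) to the position.
step 4: x=21, y=2, z=27 + (+7, -3, +7) → x=28, y=-1, z=34
step 5: x=28, y=-1, z=34 + (+7, -3, +7) → x=35, y=-4, z=41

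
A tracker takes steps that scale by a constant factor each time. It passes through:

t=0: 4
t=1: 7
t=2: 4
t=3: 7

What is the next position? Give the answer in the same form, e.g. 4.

The jumps are +3, -3, +3 — a geometric progression with ratio -1.
step 4: 7 − 3 → 4

4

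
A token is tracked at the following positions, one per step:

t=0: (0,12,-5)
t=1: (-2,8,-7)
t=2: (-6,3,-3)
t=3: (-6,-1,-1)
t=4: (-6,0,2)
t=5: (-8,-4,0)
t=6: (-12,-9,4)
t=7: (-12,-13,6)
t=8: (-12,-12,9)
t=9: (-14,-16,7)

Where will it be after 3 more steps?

(-18,-24,16)

Step-to-step displacements: (-2,-4,-2), (-4,-5,+4), (+0,-4,+2), (+0,+1,+3), (-2,-4,-2), (-4,-5,+4), (+0,-4,+2), (+0,+1,+3), (-2,-4,-2) — a repeating cycle of length 4.
step 10: apply (-4,-5,+4) → (-18,-21,11)
step 11: apply (+0,-4,+2) → (-18,-25,13)
step 12: apply (+0,+1,+3) → (-18,-24,16)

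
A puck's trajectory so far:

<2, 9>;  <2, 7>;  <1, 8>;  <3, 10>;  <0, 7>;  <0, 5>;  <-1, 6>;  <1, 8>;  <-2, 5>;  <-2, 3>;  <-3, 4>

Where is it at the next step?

<-1, 6>

The moves between consecutive positions are <+0, -2>, <-1, +1>, <+2, +2>, <-3, -3>, <+0, -2>, <-1, +1>, <+2, +2>, <-3, -3>, <+0, -2>, <-1, +1>; they repeat the 4-cycle [<+0, -2>, <-1, +1>, <+2, +2>, <-3, -3>].
step 11: apply <+2, +2> → <-1, 6>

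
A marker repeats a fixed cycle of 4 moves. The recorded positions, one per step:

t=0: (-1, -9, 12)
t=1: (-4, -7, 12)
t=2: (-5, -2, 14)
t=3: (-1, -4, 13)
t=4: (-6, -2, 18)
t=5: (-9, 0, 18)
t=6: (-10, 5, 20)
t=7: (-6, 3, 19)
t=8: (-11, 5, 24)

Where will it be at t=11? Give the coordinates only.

Differencing gives (-3, +2, +0), (-1, +5, +2), (+4, -2, -1), (-5, +2, +5), (-3, +2, +0), (-1, +5, +2), (+4, -2, -1), (-5, +2, +5). This is the pattern (-3, +2, +0), (-1, +5, +2), (+4, -2, -1), (-5, +2, +5) repeated.
step 9: apply (-3, +2, +0) → (-14, 7, 24)
step 10: apply (-1, +5, +2) → (-15, 12, 26)
step 11: apply (+4, -2, -1) → (-11, 10, 25)

(-11, 10, 25)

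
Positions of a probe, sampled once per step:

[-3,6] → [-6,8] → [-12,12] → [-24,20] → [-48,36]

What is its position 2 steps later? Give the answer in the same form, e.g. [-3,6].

Consecutive displacements [-3,+2], [-6,+4], [-12,+8], [-24,+16] scale by a factor of 2 each step.
step 5: [-48,36] + [-48,+32] → [-96,68]
step 6: [-96,68] + [-96,+64] → [-192,132]

[-192,132]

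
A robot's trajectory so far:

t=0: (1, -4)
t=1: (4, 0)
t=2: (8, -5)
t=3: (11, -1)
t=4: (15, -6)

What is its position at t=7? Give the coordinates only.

Differencing gives (+3, +4), (+4, -5), (+3, +4), (+4, -5). This is the pattern (+3, +4), (+4, -5) repeated.
step 5: apply (+3, +4) → (18, -2)
step 6: apply (+4, -5) → (22, -7)
step 7: apply (+3, +4) → (25, -3)

(25, -3)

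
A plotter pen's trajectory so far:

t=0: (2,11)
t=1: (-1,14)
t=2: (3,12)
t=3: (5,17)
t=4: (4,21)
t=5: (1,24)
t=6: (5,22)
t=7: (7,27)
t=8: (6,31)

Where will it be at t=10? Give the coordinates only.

The moves between consecutive positions are (-3,+3), (+4,-2), (+2,+5), (-1,+4), (-3,+3), (+4,-2), (+2,+5), (-1,+4); they repeat the 4-cycle [(-3,+3), (+4,-2), (+2,+5), (-1,+4)].
step 9: apply (-3,+3) → (3,34)
step 10: apply (+4,-2) → (7,32)

(7,32)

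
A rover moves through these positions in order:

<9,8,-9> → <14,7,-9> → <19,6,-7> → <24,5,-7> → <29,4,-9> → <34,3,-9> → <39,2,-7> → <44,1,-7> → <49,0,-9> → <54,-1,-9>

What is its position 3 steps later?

<69,-4,-9>

First: linear, +5 per step → 69 at step 12.
Second: linear, -1 per step → -4 at step 12.
Third: cycles through -9, -9, -7, -7 every 4 steps. Step 12 lands at position 0 of the cycle → -9.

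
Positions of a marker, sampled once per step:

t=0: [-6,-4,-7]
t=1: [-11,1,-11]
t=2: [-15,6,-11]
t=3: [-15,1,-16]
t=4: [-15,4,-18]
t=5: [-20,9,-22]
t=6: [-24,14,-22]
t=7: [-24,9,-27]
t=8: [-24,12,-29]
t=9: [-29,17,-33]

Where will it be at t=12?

Step-to-step displacements: [-5,+5,-4], [-4,+5,+0], [+0,-5,-5], [+0,+3,-2], [-5,+5,-4], [-4,+5,+0], [+0,-5,-5], [+0,+3,-2], [-5,+5,-4] — a repeating cycle of length 4.
step 10: apply [-4,+5,+0] → [-33,22,-33]
step 11: apply [+0,-5,-5] → [-33,17,-38]
step 12: apply [+0,+3,-2] → [-33,20,-40]

[-33,20,-40]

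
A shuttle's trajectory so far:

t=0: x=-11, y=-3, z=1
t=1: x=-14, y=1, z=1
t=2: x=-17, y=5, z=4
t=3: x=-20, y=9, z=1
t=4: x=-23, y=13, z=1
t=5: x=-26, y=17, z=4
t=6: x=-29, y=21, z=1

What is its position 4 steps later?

The x coordinate changes by -3 each step, so at step 10 it is -11 + 10·(-3) = -41.
The y coordinate changes by +4 each step, so at step 10 it is -3 + 10·(4) = 37.
The z coordinate repeats the cycle [1, 1, 4] with period 3; step 10 mod 3 = 1, giving 1.

x=-41, y=37, z=1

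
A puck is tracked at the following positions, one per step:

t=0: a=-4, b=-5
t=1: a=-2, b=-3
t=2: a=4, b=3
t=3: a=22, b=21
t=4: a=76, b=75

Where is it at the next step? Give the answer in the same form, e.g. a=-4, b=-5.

a=238, b=237

Step-to-step displacements: (+2, +2), (+6, +6), (+18, +18), (+54, +54); each is 3× the previous.
step 5: a=76, b=75 + (+162, +162) → a=238, b=237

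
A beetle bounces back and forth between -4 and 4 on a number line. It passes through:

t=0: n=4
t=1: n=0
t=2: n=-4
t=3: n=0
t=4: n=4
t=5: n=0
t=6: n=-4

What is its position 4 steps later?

The value travels 4 per step and bounces off the walls at -4 and 4.
  step 7: -4 → 0
  step 8: 0 → 4
  step 9: 4 → 0
  step 10: 0 → -4

n=-4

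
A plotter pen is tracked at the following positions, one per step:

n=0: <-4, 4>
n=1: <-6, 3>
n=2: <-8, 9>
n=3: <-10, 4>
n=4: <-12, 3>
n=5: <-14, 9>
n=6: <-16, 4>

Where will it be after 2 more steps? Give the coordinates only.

<-20, 9>

First: linear, -2 per step → -20 at step 8.
Second: cycles through 4, 3, 9 every 3 steps. Step 8 lands at position 2 of the cycle → 9.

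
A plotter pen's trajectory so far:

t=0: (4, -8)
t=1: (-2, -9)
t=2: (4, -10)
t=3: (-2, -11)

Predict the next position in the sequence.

The first coordinate repeats the cycle [4, -2] with period 2; step 4 mod 2 = 0, giving 4.
The second coordinate changes by -1 each step, so at step 4 it is -8 + 4·(-1) = -12.

(4, -12)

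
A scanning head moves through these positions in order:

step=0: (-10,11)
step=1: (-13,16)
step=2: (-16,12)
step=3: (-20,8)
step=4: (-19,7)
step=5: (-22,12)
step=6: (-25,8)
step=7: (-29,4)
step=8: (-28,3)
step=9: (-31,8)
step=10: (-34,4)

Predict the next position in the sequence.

(-38,0)

The moves between consecutive positions are (-3,+5), (-3,-4), (-4,-4), (+1,-1), (-3,+5), (-3,-4), (-4,-4), (+1,-1), (-3,+5), (-3,-4); they repeat the 4-cycle [(-3,+5), (-3,-4), (-4,-4), (+1,-1)].
step 11: apply (-4,-4) → (-38,0)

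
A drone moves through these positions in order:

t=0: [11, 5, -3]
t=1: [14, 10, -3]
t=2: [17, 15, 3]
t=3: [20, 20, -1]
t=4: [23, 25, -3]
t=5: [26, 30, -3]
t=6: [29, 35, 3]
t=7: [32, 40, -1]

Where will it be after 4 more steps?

[44, 60, -1]

The first coordinate changes by +3 each step, so at step 11 it is 11 + 11·(3) = 44.
The second coordinate changes by +5 each step, so at step 11 it is 5 + 11·(5) = 60.
The third coordinate repeats the cycle [-3, -3, 3, -1] with period 4; step 11 mod 4 = 3, giving -1.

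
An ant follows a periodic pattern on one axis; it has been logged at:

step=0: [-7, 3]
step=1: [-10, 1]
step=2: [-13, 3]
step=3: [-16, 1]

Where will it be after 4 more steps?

[-28, 1]

The first coordinate changes by -3 each step, so at step 7 it is -7 + 7·(-3) = -28.
The second coordinate repeats the cycle [3, 1] with period 2; step 7 mod 2 = 1, giving 1.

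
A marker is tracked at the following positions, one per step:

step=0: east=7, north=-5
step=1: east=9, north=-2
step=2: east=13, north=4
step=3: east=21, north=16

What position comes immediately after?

The jumps are (+2, +3), (+4, +6), (+8, +12) — a geometric progression with ratio 2.
step 4: east=21, north=16 + (+16, +24) → east=37, north=40

east=37, north=40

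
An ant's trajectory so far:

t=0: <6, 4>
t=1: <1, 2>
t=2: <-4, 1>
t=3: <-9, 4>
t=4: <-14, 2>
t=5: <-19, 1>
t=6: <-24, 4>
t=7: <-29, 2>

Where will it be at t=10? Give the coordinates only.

First: linear, -5 per step → -44 at step 10.
Second: cycles through 4, 2, 1 every 3 steps. Step 10 lands at position 1 of the cycle → 2.

<-44, 2>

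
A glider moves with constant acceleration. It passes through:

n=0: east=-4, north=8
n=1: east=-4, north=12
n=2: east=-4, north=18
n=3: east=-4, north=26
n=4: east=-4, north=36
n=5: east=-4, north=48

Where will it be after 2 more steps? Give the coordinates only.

east=-4, north=78

First differences are (+0, +4), (+0, +6), (+0, +8), (+0, +10), (+0, +12); their common second difference is (+0, +2) (constant acceleration).
step 6: east=-4, north=48 + (+0, +14) → east=-4, north=62
step 7: east=-4, north=62 + (+0, +16) → east=-4, north=78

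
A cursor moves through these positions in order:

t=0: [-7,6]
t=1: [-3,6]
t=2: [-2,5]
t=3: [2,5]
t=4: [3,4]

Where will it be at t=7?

The moves between consecutive positions are [+4,+0], [+1,-1], [+4,+0], [+1,-1]; they repeat the 2-cycle [[+4,+0], [+1,-1]].
step 5: apply [+4,+0] → [7,4]
step 6: apply [+1,-1] → [8,3]
step 7: apply [+4,+0] → [12,3]

[12,3]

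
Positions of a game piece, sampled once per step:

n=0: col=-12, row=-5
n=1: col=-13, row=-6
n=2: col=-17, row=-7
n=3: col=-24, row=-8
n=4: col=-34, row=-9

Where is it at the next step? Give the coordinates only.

col=-47, row=-10

First differences are (-1, -1), (-4, -1), (-7, -1), (-10, -1); their common second difference is (-3, +0) (constant acceleration).
step 5: col=-34, row=-9 + (-13, -1) → col=-47, row=-10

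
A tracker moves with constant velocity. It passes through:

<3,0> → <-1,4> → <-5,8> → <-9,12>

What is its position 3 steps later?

<-21,24>

Each step adds <-4,+4> to the position.
step 4: <-9,12> + <-4,+4> → <-13,16>
step 5: <-13,16> + <-4,+4> → <-17,20>
step 6: <-17,20> + <-4,+4> → <-21,24>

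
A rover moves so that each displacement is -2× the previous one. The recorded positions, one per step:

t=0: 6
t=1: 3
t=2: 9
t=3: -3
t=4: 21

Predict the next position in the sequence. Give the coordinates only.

Step-to-step displacements: -3, +6, -12, +24; each is -2× the previous.
step 5: 21 − 48 → -27

-27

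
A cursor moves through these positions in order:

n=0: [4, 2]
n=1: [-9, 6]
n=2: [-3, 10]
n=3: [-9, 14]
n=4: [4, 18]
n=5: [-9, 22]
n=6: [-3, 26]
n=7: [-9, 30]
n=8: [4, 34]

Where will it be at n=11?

The first coordinate repeats the cycle [4, -9, -3, -9] with period 4; step 11 mod 4 = 3, giving -9.
The second coordinate changes by +4 each step, so at step 11 it is 2 + 11·(4) = 46.

[-9, 46]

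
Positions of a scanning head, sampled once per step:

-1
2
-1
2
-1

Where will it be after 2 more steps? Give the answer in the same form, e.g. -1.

-1

The jumps are +3, -3, +3, -3 — a geometric progression with ratio -1.
step 5: -1 + 3 → 2
step 6: 2 − 3 → -1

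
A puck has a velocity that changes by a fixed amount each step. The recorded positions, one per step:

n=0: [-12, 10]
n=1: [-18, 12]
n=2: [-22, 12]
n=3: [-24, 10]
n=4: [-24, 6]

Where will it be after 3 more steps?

Taking differences between consecutive positions: [-6, +2], [-4, +0], [-2, -2], [+0, -4]. These grow by [+2, -2] each step.
step 5: [-24, 6] + [+2, -6] → [-22, 0]
step 6: [-22, 0] + [+4, -8] → [-18, -8]
step 7: [-18, -8] + [+6, -10] → [-12, -18]

[-12, -18]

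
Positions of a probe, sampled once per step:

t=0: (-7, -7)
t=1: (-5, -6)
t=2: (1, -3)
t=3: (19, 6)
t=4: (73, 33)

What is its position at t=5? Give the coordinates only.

(235, 114)

The jumps are (+2, +1), (+6, +3), (+18, +9), (+54, +27) — a geometric progression with ratio 3.
step 5: (73, 33) + (+162, +81) → (235, 114)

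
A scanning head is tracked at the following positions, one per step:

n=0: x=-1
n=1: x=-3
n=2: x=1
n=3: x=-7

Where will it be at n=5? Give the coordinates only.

x=-23

Step-to-step displacements: -2, +4, -8; each is -2× the previous.
step 4: -7 + 16 → x=9
step 5: 9 − 32 → x=-23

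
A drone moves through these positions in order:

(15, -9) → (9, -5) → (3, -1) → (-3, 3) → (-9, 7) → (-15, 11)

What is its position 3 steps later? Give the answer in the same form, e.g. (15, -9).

Constant displacement of (-6, +4) per step.
step 6: (-15, 11) + (-6, +4) → (-21, 15)
step 7: (-21, 15) + (-6, +4) → (-27, 19)
step 8: (-27, 19) + (-6, +4) → (-33, 23)

(-33, 23)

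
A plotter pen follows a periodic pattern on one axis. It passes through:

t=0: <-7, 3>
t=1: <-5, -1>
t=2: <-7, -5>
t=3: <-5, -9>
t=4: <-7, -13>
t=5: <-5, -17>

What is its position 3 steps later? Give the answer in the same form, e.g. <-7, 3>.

The first coordinate repeats the cycle [-7, -5] with period 2; step 8 mod 2 = 0, giving -7.
The second coordinate changes by -4 each step, so at step 8 it is 3 + 8·(-4) = -29.

<-7, -29>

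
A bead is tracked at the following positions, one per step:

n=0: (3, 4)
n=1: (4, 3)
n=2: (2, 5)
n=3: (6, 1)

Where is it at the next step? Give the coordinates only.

The jumps are (+1, -1), (-2, +2), (+4, -4) — a geometric progression with ratio -2.
step 4: (6, 1) + (-8, +8) → (-2, 9)

(-2, 9)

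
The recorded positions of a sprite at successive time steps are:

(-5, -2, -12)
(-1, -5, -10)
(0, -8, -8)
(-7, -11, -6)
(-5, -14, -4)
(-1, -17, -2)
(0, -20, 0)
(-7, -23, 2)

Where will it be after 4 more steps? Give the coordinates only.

The first coordinate repeats the cycle [-5, -1, 0, -7] with period 4; step 11 mod 4 = 3, giving -7.
The second coordinate changes by -3 each step, so at step 11 it is -2 + 11·(-3) = -35.
The third coordinate changes by +2 each step, so at step 11 it is -12 + 11·(2) = 10.

(-7, -35, 10)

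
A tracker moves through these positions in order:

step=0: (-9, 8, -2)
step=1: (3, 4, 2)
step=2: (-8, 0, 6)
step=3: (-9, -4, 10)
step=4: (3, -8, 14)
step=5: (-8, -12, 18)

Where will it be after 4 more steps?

The first coordinate repeats the cycle [-9, 3, -8] with period 3; step 9 mod 3 = 0, giving -9.
The second coordinate changes by -4 each step, so at step 9 it is 8 + 9·(-4) = -28.
The third coordinate changes by +4 each step, so at step 9 it is -2 + 9·(4) = 34.

(-9, -28, 34)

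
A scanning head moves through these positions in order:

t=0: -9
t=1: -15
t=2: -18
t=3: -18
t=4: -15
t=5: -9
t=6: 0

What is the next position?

Successive displacements: -6, -3, +0, +3, +6, +9 — each changes by +3.
step 7: 0 + 12 → 12

12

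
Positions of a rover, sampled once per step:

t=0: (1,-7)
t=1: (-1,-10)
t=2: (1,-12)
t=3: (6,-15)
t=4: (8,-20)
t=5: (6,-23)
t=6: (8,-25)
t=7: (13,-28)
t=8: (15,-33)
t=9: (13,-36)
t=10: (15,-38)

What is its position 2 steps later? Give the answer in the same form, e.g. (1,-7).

The moves between consecutive positions are (-2,-3), (+2,-2), (+5,-3), (+2,-5), (-2,-3), (+2,-2), (+5,-3), (+2,-5), (-2,-3), (+2,-2); they repeat the 4-cycle [(-2,-3), (+2,-2), (+5,-3), (+2,-5)].
step 11: apply (+5,-3) → (20,-41)
step 12: apply (+2,-5) → (22,-46)

(22,-46)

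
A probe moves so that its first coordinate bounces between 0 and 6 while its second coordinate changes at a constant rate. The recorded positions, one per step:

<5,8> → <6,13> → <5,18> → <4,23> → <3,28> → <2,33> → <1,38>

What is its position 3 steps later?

<2,53>

The first coordinate reflects between 0 and 6, moving 1 per step.
  step 7: 1 → 0
  step 8: 0 → 1
  step 9: 1 → 2
The second coordinate changes by +5 each step: at step 9 it is 53.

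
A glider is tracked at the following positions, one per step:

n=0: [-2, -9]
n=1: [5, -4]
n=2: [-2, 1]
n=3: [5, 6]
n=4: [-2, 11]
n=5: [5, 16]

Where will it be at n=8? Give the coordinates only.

The first coordinate repeats the cycle [-2, 5] with period 2; step 8 mod 2 = 0, giving -2.
The second coordinate changes by +5 each step, so at step 8 it is -9 + 8·(5) = 31.

[-2, 31]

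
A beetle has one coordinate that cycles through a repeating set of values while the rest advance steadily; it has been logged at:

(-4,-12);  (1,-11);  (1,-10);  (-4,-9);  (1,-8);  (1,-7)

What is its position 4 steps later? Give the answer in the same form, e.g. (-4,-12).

(-4,-3)

The first coordinate repeats the cycle [-4, 1, 1] with period 3; step 9 mod 3 = 0, giving -4.
The second coordinate changes by +1 each step, so at step 9 it is -12 + 9·(1) = -3.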